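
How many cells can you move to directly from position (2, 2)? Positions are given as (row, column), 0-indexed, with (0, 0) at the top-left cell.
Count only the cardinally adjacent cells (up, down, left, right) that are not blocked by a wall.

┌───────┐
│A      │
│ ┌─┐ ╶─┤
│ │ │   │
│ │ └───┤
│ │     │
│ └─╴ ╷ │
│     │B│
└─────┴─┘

Checking passable neighbors of (2, 2):
Neighbors: (3, 2), (2, 1), (2, 3)
Count: 3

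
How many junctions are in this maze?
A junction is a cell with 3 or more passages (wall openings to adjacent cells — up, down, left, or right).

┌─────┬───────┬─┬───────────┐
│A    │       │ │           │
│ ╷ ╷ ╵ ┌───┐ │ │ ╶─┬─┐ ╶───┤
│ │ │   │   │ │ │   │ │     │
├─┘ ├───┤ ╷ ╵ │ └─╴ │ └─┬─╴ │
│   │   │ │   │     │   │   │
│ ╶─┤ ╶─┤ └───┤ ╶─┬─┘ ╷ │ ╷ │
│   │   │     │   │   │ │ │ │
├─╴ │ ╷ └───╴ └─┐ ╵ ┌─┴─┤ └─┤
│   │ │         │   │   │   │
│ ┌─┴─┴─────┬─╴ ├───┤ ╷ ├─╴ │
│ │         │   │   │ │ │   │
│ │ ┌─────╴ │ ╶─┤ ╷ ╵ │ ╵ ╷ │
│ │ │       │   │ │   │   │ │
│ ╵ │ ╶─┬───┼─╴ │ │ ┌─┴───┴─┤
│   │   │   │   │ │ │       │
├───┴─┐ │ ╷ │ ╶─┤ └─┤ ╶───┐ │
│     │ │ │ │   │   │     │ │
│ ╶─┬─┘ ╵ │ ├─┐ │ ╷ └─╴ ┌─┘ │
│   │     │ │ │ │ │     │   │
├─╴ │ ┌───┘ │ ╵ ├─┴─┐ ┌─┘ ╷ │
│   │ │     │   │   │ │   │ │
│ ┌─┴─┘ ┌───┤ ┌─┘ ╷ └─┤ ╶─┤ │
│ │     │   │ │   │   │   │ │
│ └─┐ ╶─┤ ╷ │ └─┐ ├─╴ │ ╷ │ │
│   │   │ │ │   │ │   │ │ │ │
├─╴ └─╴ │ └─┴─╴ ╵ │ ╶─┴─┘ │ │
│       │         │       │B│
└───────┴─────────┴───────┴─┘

Checking each cell for number of passages:

Junctions found (3+ passages):
  (0, 1): 3 passages
  (0, 11): 3 passages
  (2, 7): 3 passages
  (2, 10): 3 passages
  (2, 13): 3 passages
  (3, 2): 3 passages
  (4, 6): 3 passages
  (5, 13): 3 passages
  (6, 9): 3 passages
  (8, 8): 3 passages
  (8, 11): 3 passages
  (9, 3): 3 passages
  (9, 10): 3 passages
  (9, 13): 3 passages
  (10, 6): 3 passages
  (11, 2): 3 passages
  (11, 8): 3 passages
  (11, 11): 3 passages
  (13, 1): 3 passages
  (13, 7): 3 passages
Total junctions: 20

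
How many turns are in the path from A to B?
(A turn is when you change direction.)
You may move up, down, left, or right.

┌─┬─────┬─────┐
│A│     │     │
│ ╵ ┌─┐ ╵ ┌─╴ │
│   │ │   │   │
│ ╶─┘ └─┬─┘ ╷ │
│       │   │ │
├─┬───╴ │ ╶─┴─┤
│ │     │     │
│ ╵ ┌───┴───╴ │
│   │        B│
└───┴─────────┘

Directions: down, right, up, right, right, down, right, up, right, right, down, left, down, left, down, right, right, down
Number of turns: 14

Solution:

┌─┬─────┬─────┐
│A│↱ → ↓│↱ → ↓│
│ ╵ ┌─┐ ╵ ┌─╴ │
│↳ ↑│ │↳ ↑│↓ ↲│
│ ╶─┘ └─┬─┘ ╷ │
│       │↓ ↲│ │
├─┬───╴ │ ╶─┴─┤
│ │     │↳ → ↓│
│ ╵ ┌───┴───╴ │
│   │        B│
└───┴─────────┘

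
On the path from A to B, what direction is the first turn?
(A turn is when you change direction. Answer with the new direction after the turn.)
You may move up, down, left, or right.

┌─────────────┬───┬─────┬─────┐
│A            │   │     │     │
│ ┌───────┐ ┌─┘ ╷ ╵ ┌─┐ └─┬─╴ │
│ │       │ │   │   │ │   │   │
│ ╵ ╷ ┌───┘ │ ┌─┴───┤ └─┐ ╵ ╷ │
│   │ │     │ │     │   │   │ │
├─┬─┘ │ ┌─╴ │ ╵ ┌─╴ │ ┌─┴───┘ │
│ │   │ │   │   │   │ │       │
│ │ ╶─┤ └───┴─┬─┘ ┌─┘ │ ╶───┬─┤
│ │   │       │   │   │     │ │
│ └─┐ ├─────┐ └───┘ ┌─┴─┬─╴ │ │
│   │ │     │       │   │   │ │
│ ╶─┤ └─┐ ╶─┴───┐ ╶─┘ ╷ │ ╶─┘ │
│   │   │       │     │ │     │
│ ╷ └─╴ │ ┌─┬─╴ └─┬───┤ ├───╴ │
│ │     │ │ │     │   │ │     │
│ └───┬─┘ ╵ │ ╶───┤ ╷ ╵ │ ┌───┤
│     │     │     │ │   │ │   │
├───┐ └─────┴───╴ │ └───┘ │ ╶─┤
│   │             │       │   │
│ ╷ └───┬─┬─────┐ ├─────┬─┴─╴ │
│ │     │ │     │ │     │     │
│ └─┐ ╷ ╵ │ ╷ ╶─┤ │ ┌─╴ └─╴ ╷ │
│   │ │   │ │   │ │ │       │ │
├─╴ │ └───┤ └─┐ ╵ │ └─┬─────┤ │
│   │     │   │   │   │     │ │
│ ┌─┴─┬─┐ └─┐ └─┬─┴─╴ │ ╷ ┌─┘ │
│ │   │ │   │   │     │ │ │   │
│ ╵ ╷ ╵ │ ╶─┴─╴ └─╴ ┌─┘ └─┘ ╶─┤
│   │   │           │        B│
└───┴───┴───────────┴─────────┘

Directions: down, down, right, up, right, down, down, left, down, right, down, down, right, down, left, left, up, left, down, down, right, right, down, right, right, right, right, right, right, down, down, down, left, up, left, up, left, down, down, right, down, right, down, right, right, up, right, up, left, up, up, right, right, down, right, right, up, right, down, down, down, left, down, right
First turn direction: right

Solution:

┌─────────────┬───┬─────┬─────┐
│A            │   │     │     │
│ ┌───────┐ ┌─┘ ╷ ╵ ┌─┐ └─┬─╴ │
│↓│↱ ↓    │ │   │   │ │   │   │
│ ╵ ╷ ┌───┘ │ ┌─┴───┤ └─┐ ╵ ╷ │
│↳ ↑│↓│     │ │     │   │   │ │
├─┬─┘ │ ┌─╴ │ ╵ ┌─╴ │ ┌─┴───┘ │
│ │↓ ↲│ │   │   │   │ │       │
│ │ ╶─┤ └───┴─┬─┘ ┌─┘ │ ╶───┬─┤
│ │↳ ↓│       │   │   │     │ │
│ └─┐ ├─────┐ └───┘ ┌─┴─┬─╴ │ │
│   │↓│     │       │   │   │ │
│ ╶─┤ └─┐ ╶─┴───┐ ╶─┘ ╷ │ ╶─┘ │
│↓ ↰│↳ ↓│       │     │ │     │
│ ╷ └─╴ │ ┌─┬─╴ └─┬───┤ ├───╴ │
│↓│↑ ← ↲│ │ │     │   │ │     │
│ └───┬─┘ ╵ │ ╶───┤ ╷ ╵ │ ┌───┤
│↳ → ↓│     │     │ │   │ │   │
├───┐ └─────┴───╴ │ └───┘ │ ╶─┤
│   │↳ → → → → → ↓│       │   │
│ ╷ └───┬─┬─────┐ ├─────┬─┴─╴ │
│ │     │ │↓ ↰  │↓│↱ → ↓│  ↱ ↓│
│ └─┐ ╷ ╵ │ ╷ ╶─┤ │ ┌─╴ └─╴ ╷ │
│   │ │   │↓│↑ ↰│↓│↑│  ↳ → ↑│↓│
├─╴ │ └───┤ └─┐ ╵ │ └─┬─────┤ │
│   │     │↳ ↓│↑ ↲│↑ ↰│     │↓│
│ ┌─┴─┬─┐ └─┐ └─┬─┴─╴ │ ╷ ┌─┘ │
│ │   │ │   │↳ ↓│  ↱ ↑│ │ │↓ ↲│
│ ╵ ╷ ╵ │ ╶─┴─╴ └─╴ ┌─┘ └─┘ ╶─┤
│   │   │      ↳ → ↑│      ↳ B│
└───┴───┴───────────┴─────────┘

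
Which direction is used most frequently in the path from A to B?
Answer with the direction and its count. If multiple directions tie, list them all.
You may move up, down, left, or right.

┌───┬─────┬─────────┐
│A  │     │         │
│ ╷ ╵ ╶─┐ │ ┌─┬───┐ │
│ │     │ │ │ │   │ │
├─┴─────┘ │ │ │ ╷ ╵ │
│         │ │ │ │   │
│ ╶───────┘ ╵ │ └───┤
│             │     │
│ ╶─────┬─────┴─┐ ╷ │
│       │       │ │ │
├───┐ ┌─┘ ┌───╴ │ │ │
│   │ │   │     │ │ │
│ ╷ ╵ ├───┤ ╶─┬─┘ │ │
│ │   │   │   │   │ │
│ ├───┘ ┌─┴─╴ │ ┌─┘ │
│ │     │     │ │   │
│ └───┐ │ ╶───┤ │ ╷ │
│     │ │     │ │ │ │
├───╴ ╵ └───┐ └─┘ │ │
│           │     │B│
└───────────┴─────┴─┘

Directions: right, down, right, up, right, right, down, down, left, left, left, left, down, right, right, right, right, right, up, up, up, right, right, right, right, down, down, left, up, left, down, down, right, right, down, down, down, down, down, down
Counts: {'right': 15, 'down': 14, 'up': 5, 'left': 6}
Most common: right (15 times)

Solution:

┌───┬─────┬─────────┐
│A ↓│↱ → ↓│↱ → → → ↓│
│ ╷ ╵ ╶─┐ │ ┌─┬───┐ │
│ │↳ ↑  │↓│↑│ │↓ ↰│↓│
├─┴─────┘ │ │ │ ╷ ╵ │
│↓ ← ← ← ↲│↑│ │↓│↑ ↲│
│ ╶───────┘ ╵ │ └───┤
│↳ → → → → ↑  │↳ → ↓│
│ ╶─────┬─────┴─┐ ╷ │
│       │       │ │↓│
├───┐ ┌─┘ ┌───╴ │ │ │
│   │ │   │     │ │↓│
│ ╷ ╵ ├───┤ ╶─┬─┘ │ │
│ │   │   │   │   │↓│
│ ├───┘ ┌─┴─╴ │ ┌─┘ │
│ │     │     │ │  ↓│
│ └───┐ │ ╶───┤ │ ╷ │
│     │ │     │ │ │↓│
├───╴ ╵ └───┐ └─┘ │ │
│           │     │B│
└───────────┴─────┴─┘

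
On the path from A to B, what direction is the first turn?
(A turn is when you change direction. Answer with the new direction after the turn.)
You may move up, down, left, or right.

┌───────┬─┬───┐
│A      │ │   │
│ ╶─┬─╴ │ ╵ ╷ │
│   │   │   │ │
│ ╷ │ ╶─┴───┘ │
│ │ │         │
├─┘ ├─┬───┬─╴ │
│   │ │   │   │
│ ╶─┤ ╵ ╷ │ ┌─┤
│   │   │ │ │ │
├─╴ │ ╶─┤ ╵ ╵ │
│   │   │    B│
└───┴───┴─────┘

Directions: right, right, right, down, left, down, right, right, right, right, down, left, down, down, right
First turn direction: down

Solution:

┌───────┬─┬───┐
│A → → ↓│ │   │
│ ╶─┬─╴ │ ╵ ╷ │
│   │↓ ↲│   │ │
│ ╷ │ ╶─┴───┘ │
│ │ │↳ → → → ↓│
├─┘ ├─┬───┬─╴ │
│   │ │   │↓ ↲│
│ ╶─┤ ╵ ╷ │ ┌─┤
│   │   │ │↓│ │
├─╴ │ ╶─┤ ╵ ╵ │
│   │   │  ↳ B│
└───┴───┴─────┘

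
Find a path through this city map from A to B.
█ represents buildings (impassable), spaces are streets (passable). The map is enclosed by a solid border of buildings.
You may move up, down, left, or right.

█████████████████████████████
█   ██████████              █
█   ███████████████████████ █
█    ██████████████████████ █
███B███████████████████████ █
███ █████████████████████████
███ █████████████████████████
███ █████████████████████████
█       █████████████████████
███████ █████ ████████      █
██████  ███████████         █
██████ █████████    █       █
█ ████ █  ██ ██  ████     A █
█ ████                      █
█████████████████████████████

Finding the shortest path from A to B:
Movement: cardinal only
Path length: 35 steps
Directions: down → left → left → left → left → left → left → left → left → left → left → left → left → left → left → left → left → left → left → left → left → up → up → up → right → up → up → left → left → left → left → up → up → up → up

Solution:

█████████████████████████████
█   ██████████              █
█   ███████████████████████ █
█    ██████████████████████ █
███B███████████████████████ █
███↑█████████████████████████
███↑█████████████████████████
███↑█████████████████████████
█  ↑←←←↰█████████████████████
███████↑█████ ████████      █
██████↱↑███████████         █
██████↑█████████    █       █
█ ████↑█  ██ ██  ████     A █
█ ████↑←←←←←←←←←←←←←←←←←←←↲ █
█████████████████████████████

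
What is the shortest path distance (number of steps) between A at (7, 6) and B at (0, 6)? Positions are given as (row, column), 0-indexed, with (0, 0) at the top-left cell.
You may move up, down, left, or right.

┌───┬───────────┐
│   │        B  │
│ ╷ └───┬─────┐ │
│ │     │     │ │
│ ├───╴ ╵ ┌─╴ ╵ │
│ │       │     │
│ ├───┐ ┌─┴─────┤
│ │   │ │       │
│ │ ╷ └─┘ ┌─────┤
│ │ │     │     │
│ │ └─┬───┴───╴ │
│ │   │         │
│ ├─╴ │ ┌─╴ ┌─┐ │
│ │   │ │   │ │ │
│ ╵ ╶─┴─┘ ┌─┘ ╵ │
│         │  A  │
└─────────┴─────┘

Finding path from (7, 6) to (0, 6):
Path: (7,6) → (7,7) → (6,7) → (5,7) → (5,6) → (5,5) → (6,5) → (6,4) → (7,4) → (7,3) → (7,2) → (7,1) → (7,0) → (6,0) → (5,0) → (4,0) → (3,0) → (2,0) → (1,0) → (0,0) → (0,1) → (1,1) → (1,2) → (1,3) → (2,3) → (2,4) → (1,4) → (1,5) → (1,6) → (2,6) → (2,7) → (1,7) → (0,7) → (0,6)
Distance: 33 steps

Solution:

┌───┬───────────┐
│↱ ↓│        B ↰│
│ ╷ └───┬─────┐ │
│↑│↳ → ↓│↱ → ↓│↑│
│ ├───╴ ╵ ┌─╴ ╵ │
│↑│    ↳ ↑│  ↳ ↑│
│ ├───┐ ┌─┴─────┤
│↑│   │ │       │
│ │ ╷ └─┘ ┌─────┤
│↑│ │     │     │
│ │ └─┬───┴───╴ │
│↑│   │    ↓ ← ↰│
│ ├─╴ │ ┌─╴ ┌─┐ │
│↑│   │ │↓ ↲│ │↑│
│ ╵ ╶─┴─┘ ┌─┘ ╵ │
│↑ ← ← ← ↲│  A ↑│
└─────────┴─────┘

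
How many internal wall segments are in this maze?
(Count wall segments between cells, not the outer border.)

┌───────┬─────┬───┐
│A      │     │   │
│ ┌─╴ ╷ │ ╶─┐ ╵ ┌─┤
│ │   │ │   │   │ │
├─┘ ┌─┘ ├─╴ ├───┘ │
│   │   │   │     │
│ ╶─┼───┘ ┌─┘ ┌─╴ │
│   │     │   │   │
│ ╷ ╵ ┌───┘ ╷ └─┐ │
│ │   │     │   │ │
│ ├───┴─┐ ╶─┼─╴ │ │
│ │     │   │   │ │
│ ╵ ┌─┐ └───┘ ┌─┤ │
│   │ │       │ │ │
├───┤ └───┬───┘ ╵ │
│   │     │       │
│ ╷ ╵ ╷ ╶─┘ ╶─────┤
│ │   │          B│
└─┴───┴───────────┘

Counting internal wall segments:
Total internal walls: 64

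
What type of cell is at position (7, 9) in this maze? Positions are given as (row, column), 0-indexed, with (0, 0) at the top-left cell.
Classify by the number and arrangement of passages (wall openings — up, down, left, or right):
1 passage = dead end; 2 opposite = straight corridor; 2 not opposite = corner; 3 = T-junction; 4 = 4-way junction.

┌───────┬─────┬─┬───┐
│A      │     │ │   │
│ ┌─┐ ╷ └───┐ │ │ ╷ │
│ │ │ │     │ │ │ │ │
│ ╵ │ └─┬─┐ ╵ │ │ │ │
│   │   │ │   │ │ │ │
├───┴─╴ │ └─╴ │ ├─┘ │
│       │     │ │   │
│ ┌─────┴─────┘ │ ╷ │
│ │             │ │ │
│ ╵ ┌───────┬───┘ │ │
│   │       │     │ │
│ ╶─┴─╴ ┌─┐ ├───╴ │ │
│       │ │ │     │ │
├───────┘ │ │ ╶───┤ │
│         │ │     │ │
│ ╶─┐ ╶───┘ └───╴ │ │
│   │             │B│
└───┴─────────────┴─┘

Checking cell at (7, 9):
Number of passages: 2
Cell type: straight corridor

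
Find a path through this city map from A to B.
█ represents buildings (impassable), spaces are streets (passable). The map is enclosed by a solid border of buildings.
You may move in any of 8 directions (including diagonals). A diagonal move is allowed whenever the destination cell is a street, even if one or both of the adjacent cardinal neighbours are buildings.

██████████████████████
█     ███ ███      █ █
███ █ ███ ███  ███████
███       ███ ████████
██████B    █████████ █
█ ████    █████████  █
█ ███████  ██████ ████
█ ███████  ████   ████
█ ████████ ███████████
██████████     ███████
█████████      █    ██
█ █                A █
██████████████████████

Finding the shortest path from A to B:
Movement: 8-directional
Path length: 14 steps
Directions: left → left → left → left → left → left → up-left → up-left → up-left → up → up-left → up-left → left → up-left

Solution:

██████████████████████
█     ███ ███      █ █
███ █ ███ ███  ███████
███       ███ ████████
██████B    █████████ █
█ ████ ↖← █████████  █
█ ███████↖ ██████ ████
█ ███████ ↖████   ████
█ ████████↑███████████
██████████ ↖   ███████
█████████   ↖  █    ██
█ █          ↖←←←←←A █
██████████████████████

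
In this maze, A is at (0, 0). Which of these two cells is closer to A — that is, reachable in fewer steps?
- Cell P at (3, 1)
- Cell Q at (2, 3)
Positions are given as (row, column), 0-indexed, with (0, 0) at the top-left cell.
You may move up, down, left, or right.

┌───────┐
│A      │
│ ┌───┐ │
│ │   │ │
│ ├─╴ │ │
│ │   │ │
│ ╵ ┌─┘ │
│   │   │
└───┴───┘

Shortest path A → P at (3, 1): 4 steps
Shortest path A → Q at (2, 3): 5 steps

P is closer (4 steps vs 5 steps).

Path to P:

┌───────┐
│A      │
│ ┌───┐ │
│↓│   │ │
│ ├─╴ │ │
│↓│   │ │
│ ╵ ┌─┘ │
│↳ P│   │
└───┴───┘

Path to Q:

┌───────┐
│A → → ↓│
│ ┌───┐ │
│ │   │↓│
│ ├─╴ │ │
│ │   │Q│
│ ╵ ┌─┘ │
│   │   │
└───┴───┘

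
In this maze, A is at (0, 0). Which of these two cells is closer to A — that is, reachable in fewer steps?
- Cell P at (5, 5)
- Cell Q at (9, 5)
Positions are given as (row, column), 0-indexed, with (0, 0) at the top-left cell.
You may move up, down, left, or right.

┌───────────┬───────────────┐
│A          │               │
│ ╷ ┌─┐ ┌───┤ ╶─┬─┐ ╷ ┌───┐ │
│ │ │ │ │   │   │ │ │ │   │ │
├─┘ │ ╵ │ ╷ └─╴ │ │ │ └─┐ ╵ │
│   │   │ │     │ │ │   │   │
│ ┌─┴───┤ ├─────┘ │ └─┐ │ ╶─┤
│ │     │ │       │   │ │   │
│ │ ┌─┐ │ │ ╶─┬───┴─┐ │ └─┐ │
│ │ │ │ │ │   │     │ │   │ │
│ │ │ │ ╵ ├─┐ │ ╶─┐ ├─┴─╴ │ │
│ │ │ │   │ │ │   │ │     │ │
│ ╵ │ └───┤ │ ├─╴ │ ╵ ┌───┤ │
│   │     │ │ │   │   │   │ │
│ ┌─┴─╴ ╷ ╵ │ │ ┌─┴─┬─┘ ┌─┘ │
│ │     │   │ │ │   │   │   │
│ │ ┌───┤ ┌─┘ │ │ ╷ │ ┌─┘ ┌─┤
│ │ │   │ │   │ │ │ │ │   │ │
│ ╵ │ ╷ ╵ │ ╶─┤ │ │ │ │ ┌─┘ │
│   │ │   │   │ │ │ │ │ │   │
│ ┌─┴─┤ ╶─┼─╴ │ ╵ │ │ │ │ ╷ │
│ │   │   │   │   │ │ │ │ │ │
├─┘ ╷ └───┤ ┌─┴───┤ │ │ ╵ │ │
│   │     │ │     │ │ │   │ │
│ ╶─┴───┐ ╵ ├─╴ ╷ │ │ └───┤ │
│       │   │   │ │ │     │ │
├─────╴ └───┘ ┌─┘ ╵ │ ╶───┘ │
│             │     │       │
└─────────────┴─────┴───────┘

Shortest path A → P at (5, 5): 22 steps
Shortest path A → Q at (9, 5): 94 steps

P is closer (22 steps vs 94 steps).

Path to P:

┌───────────┬───────────────┐
│A ↓        │               │
│ ╷ ┌─┐ ┌───┤ ╶─┬─┐ ╷ ┌───┐ │
│ │↓│ │ │   │   │ │ │ │   │ │
├─┘ │ ╵ │ ╷ └─╴ │ │ │ └─┐ ╵ │
│↓ ↲│   │ │     │ │ │   │   │
│ ┌─┴───┤ ├─────┘ │ └─┐ │ ╶─┤
│↓│     │ │       │   │ │   │
│ │ ┌─┐ │ │ ╶─┬───┴─┐ │ └─┐ │
│↓│ │ │ │ │   │     │ │   │ │
│ │ │ │ ╵ ├─┐ │ ╶─┐ ├─┴─╴ │ │
│↓│ │ │   │P│ │   │ │     │ │
│ ╵ │ └───┤ │ ├─╴ │ ╵ ┌───┤ │
│↓  │  ↱ ↓│↑│ │   │   │   │ │
│ ┌─┴─╴ ╷ ╵ │ │ ┌─┴─┬─┘ ┌─┘ │
│↓│↱ → ↑│↳ ↑│ │ │   │   │   │
│ │ ┌───┤ ┌─┘ │ │ ╷ │ ┌─┘ ┌─┤
│↓│↑│   │ │   │ │ │ │ │   │ │
│ ╵ │ ╷ ╵ │ ╶─┤ │ │ │ │ ┌─┘ │
│↳ ↑│ │   │   │ │ │ │ │ │   │
│ ┌─┴─┤ ╶─┼─╴ │ ╵ │ │ │ │ ╷ │
│ │   │   │   │   │ │ │ │ │ │
├─┘ ╷ └───┤ ┌─┴───┤ │ │ ╵ │ │
│   │     │ │     │ │ │   │ │
│ ╶─┴───┐ ╵ ├─╴ ╷ │ │ └───┤ │
│       │   │   │ │ │     │ │
├─────╴ └───┘ ┌─┘ ╵ │ ╶───┘ │
│             │     │       │
└─────────────┴─────┴───────┘

Path to Q:

┌───────────┬───────────────┐
│A ↓        │↱ → → → ↓      │
│ ╷ ┌─┐ ┌───┤ ╶─┬─┐ ╷ ┌───┐ │
│ │↓│ │ │↱ ↓│↑ ↰│ │ │↓│   │ │
├─┘ │ ╵ │ ╷ └─╴ │ │ │ └─┐ ╵ │
│↓ ↲│   │↑│↳ → ↑│ │ │↳ ↓│   │
│ ┌─┴───┤ ├─────┘ │ └─┐ │ ╶─┤
│↓│↱ → ↓│↑│       │   │↓│   │
│ │ ┌─┐ │ │ ╶─┬───┴─┐ │ └─┐ │
│↓│↑│ │↓│↑│   │↓ ← ↰│ │↳ ↓│ │
│ │ │ │ ╵ ├─┐ │ ╶─┐ ├─┴─╴ │ │
│↓│↑│ │↳ ↑│ │ │↳ ↓│↑│↓ ← ↲│ │
│ ╵ │ └───┤ │ ├─╴ │ ╵ ┌───┤ │
│↳ ↑│     │ │ │↓ ↲│↑ ↲│   │ │
│ ┌─┴─╴ ╷ ╵ │ │ ┌─┴─┬─┘ ┌─┘ │
│ │     │   │ │↓│↱ ↓│   │   │
│ │ ┌───┤ ┌─┘ │ │ ╷ │ ┌─┘ ┌─┤
│ │ │   │ │   │↓│↑│↓│ │   │ │
│ ╵ │ ╷ ╵ │ ╶─┤ │ │ │ │ ┌─┘ │
│   │ │   │Q ↰│↓│↑│↓│ │ │   │
│ ┌─┴─┤ ╶─┼─╴ │ ╵ │ │ │ │ ╷ │
│ │↱ ↓│   │↱ ↑│↳ ↑│↓│ │ │ │ │
├─┘ ╷ └───┤ ┌─┴───┤ │ │ ╵ │ │
│↱ ↑│↳ → ↓│↑│  ↓ ↰│↓│ │   │ │
│ ╶─┴───┐ ╵ ├─╴ ╷ │ │ └───┤ │
│↑ ← ← ↰│↳ ↑│↓ ↲│↑│↓│     │ │
├─────╴ └───┘ ┌─┘ ╵ │ ╶───┘ │
│      ↑ ← ← ↲│  ↑ ↲│       │
└─────────────┴─────┴───────┘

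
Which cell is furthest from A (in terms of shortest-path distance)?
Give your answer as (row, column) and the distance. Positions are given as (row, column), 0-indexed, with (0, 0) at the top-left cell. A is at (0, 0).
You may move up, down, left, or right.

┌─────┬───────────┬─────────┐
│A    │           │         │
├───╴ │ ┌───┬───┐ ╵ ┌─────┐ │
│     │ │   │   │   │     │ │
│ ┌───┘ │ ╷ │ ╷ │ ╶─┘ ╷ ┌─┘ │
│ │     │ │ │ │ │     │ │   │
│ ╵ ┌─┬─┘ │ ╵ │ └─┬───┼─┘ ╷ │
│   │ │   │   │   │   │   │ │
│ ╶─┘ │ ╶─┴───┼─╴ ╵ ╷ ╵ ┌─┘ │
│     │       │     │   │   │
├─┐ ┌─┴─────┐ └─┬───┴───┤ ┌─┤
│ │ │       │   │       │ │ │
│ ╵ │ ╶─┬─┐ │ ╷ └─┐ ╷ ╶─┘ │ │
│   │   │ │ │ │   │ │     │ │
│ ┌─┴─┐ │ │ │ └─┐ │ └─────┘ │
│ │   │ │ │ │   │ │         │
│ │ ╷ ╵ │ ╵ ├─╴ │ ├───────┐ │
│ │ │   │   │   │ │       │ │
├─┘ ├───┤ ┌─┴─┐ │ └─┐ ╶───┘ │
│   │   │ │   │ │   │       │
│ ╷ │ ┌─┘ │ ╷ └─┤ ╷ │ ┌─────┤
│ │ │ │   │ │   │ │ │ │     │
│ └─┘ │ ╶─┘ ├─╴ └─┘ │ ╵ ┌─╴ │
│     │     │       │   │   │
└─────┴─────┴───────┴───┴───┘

Computing BFS distances from A to all cells:
Furthest cell: (9, 3)
Distance: 102 steps

Path from A to the furthest cell:

┌─────┬───────────┬─────────┐
│A → ↓│↱ → → → → ↓│↱ → → → ↓│
├───╴ │ ┌───┬───┐ ╵ ┌─────┐ │
│↓ ← ↲│↑│↓ ↰│↓ ↰│↳ ↑│     │↓│
│ ┌───┘ │ ╷ │ ╷ │ ╶─┘ ╷ ┌─┘ │
│↓│↱ → ↑│↓│↑│↓│↑│     │ │↓ ↲│
│ ╵ ┌─┬─┘ │ ╵ │ └─┬───┼─┘ ╷ │
│↳ ↑│ │↓ ↲│↑ ↲│↑ ↰│↓ ↰│↓ ↲│ │
│ ╶─┘ │ ╶─┴───┼─╴ ╵ ╷ ╵ ┌─┘ │
│     │↳ → → ↓│  ↑ ↲│↑ ↲│   │
├─┐ ┌─┴─────┐ └─┬───┴───┤ ┌─┤
│ │ │↓ ← ← ↰│↳ ↓│       │ │ │
│ ╵ │ ╶─┬─┐ │ ╷ └─┐ ╷ ╶─┘ │ │
│   │↳ ↓│ │↑│ │↳ ↓│ │     │ │
│ ┌─┴─┐ │ │ │ └─┐ │ └─────┘ │
│ │↓ ↰│↓│ │↑│   │↓│         │
│ │ ╷ ╵ │ ╵ ├─╴ │ ├───────┐ │
│ │↓│↑ ↲│↱ ↑│   │↓│       │ │
├─┘ ├───┤ ┌─┴─┐ │ └─┐ ╶───┘ │
│↓ ↲│↱ B│↑│↓ ↰│ │↳ ↓│       │
│ ╷ │ ┌─┘ │ ╷ └─┤ ╷ │ ┌─────┤
│↓│ │↑│↱ ↑│↓│↑ ↰│ │↓│ │     │
│ └─┘ │ ╶─┘ ├─╴ └─┘ │ ╵ ┌─╴ │
│↳ → ↑│↑ ← ↲│  ↑ ← ↲│   │   │
└─────┴─────┴───────┴───┴───┘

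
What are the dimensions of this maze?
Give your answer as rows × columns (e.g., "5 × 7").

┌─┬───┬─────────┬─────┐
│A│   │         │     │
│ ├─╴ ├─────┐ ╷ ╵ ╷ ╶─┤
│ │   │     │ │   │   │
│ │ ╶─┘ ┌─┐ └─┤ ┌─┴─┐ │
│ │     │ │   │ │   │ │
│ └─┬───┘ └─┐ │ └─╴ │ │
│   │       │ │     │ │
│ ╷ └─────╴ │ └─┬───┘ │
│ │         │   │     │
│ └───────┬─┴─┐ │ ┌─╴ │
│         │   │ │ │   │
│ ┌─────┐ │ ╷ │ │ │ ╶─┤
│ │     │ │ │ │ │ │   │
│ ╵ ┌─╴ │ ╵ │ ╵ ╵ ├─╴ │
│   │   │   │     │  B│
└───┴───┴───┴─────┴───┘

Counting the maze dimensions:
Rows (vertical): 8
Columns (horizontal): 11
Dimensions: 8 × 11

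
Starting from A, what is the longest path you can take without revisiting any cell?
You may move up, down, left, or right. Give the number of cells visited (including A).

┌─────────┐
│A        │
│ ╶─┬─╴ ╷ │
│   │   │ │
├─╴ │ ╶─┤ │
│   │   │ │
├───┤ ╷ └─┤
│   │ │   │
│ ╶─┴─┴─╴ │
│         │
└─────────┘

Finding longest simple path using DFS:
Start: (0, 0)
Longest path visits 17 cells
Path: A → right → right → right → down → left → down → right → down → right → down → left → left → left → left → up → right

Solution:

┌─────────┐
│A → → ↓  │
│ ╶─┬─╴ ╷ │
│   │↓ ↲│ │
├─╴ │ ╶─┤ │
│   │↳ ↓│ │
├───┤ ╷ └─┤
│↱ B│ │↳ ↓│
│ ╶─┴─┴─╴ │
│↑ ← ← ← ↲│
└─────────┘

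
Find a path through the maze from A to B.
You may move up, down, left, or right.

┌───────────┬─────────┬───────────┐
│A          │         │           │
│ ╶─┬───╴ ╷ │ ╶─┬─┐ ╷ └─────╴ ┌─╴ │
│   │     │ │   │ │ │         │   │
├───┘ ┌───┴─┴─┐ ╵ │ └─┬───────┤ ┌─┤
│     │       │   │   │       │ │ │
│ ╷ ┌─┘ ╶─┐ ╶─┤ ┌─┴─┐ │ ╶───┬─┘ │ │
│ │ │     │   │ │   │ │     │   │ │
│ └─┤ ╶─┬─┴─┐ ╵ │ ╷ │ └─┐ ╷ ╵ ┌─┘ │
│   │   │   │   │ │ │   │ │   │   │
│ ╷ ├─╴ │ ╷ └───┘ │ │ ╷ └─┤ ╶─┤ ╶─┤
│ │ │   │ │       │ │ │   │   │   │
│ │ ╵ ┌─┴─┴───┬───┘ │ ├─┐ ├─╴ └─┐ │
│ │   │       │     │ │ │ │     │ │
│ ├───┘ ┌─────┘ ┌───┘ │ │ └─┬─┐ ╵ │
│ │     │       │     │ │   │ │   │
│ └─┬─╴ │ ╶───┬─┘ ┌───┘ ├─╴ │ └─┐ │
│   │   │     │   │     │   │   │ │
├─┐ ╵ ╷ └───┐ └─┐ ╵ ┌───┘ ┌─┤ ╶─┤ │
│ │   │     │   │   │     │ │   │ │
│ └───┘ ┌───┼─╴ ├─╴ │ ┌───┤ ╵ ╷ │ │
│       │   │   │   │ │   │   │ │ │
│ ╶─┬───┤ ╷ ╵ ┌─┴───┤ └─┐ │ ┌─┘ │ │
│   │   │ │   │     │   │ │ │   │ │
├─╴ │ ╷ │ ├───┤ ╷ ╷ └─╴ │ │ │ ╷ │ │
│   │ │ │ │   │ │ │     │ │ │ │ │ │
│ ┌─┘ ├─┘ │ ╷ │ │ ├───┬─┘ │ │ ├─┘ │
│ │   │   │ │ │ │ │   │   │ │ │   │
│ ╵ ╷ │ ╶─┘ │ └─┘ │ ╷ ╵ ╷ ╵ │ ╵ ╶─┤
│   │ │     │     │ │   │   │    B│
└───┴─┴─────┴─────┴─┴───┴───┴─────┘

Finding the shortest path through the maze:
Path length: 68 steps
Directions: right → right → right → right → down → left → left → down → left → left → down → down → right → down → down → right → up → right → up → left → up → right → up → right → right → down → right → down → right → up → up → up → left → up → right → right → right → right → down → right → right → right → right → up → right → right → down → left → down → down → left → down → left → down → right → down → right → down → right → down → down → down → down → down → down → left → down → right

Solution:

┌───────────┬─────────┬───────────┐
│A → → → ↓  │↱ → → → ↓│      ↱ → ↓│
│ ╶─┬───╴ ╷ │ ╶─┬─┐ ╷ └─────╴ ┌─╴ │
│   │↓ ← ↲│ │↑ ↰│ │ │↳ → → → ↑│↓ ↲│
├───┘ ┌───┴─┴─┐ ╵ │ └─┬───────┤ ┌─┤
│↓ ← ↲│↱ → ↓  │↑  │   │       │↓│ │
│ ╷ ┌─┘ ╶─┐ ╶─┤ ┌─┴─┐ │ ╶───┬─┘ │ │
│↓│ │↱ ↑  │↳ ↓│↑│   │ │     │↓ ↲│ │
│ └─┤ ╶─┬─┴─┐ ╵ │ ╷ │ └─┐ ╷ ╵ ┌─┘ │
│↳ ↓│↑ ↰│   │↳ ↑│ │ │   │ │↓ ↲│   │
│ ╷ ├─╴ │ ╷ └───┘ │ │ ╷ └─┤ ╶─┤ ╶─┤
│ │↓│↱ ↑│ │       │ │ │   │↳ ↓│   │
│ │ ╵ ┌─┴─┴───┬───┘ │ ├─┐ ├─╴ └─┐ │
│ │↳ ↑│       │     │ │ │ │  ↳ ↓│ │
│ ├───┘ ┌─────┘ ┌───┘ │ │ └─┬─┐ ╵ │
│ │     │       │     │ │   │ │↳ ↓│
│ └─┬─╴ │ ╶───┬─┘ ┌───┘ ├─╴ │ └─┐ │
│   │   │     │   │     │   │   │↓│
├─┐ ╵ ╷ └───┐ └─┐ ╵ ┌───┘ ┌─┤ ╶─┤ │
│ │   │     │   │   │     │ │   │↓│
│ └───┘ ┌───┼─╴ ├─╴ │ ┌───┤ ╵ ╷ │ │
│       │   │   │   │ │   │   │ │↓│
│ ╶─┬───┤ ╷ ╵ ┌─┴───┤ └─┐ │ ┌─┘ │ │
│   │   │ │   │     │   │ │ │   │↓│
├─╴ │ ╷ │ ├───┤ ╷ ╷ └─╴ │ │ │ ╷ │ │
│   │ │ │ │   │ │ │     │ │ │ │ │↓│
│ ┌─┘ ├─┘ │ ╷ │ │ ├───┬─┘ │ │ ├─┘ │
│ │   │   │ │ │ │ │   │   │ │ │↓ ↲│
│ ╵ ╷ │ ╶─┘ │ └─┘ │ ╷ ╵ ╷ ╵ │ ╵ ╶─┤
│   │ │     │     │ │   │   │  ↳ B│
└───┴─┴─────┴─────┴─┴───┴───┴─────┘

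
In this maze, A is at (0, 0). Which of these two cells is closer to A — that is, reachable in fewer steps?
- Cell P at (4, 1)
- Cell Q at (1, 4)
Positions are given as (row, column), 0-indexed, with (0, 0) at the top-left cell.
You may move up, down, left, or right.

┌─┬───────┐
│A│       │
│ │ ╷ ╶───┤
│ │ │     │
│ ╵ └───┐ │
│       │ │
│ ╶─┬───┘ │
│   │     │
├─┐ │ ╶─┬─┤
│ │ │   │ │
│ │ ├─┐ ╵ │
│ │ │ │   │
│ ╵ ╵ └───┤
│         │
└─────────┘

Shortest path A → P at (4, 1): 5 steps
Shortest path A → Q at (1, 4): 9 steps

P is closer (5 steps vs 9 steps).

Path to P:

┌─┬───────┐
│A│       │
│ │ ╷ ╶───┤
│↓│ │     │
│ ╵ └───┐ │
│↓      │ │
│ ╶─┬───┘ │
│↳ ↓│     │
├─┐ │ ╶─┬─┤
│ │P│   │ │
│ │ ├─┐ ╵ │
│ │ │ │   │
│ ╵ ╵ └───┤
│         │
└─────────┘

Path to Q:

┌─┬───────┐
│A│↱ ↓    │
│ │ ╷ ╶───┤
│↓│↑│↳ → Q│
│ ╵ └───┐ │
│↳ ↑    │ │
│ ╶─┬───┘ │
│   │     │
├─┐ │ ╶─┬─┤
│ │ │   │ │
│ │ ├─┐ ╵ │
│ │ │ │   │
│ ╵ ╵ └───┤
│         │
└─────────┘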